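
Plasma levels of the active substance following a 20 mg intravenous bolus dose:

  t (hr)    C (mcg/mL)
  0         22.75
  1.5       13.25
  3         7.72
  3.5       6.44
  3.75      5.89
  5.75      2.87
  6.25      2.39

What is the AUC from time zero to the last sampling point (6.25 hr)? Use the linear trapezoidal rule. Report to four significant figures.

Trapezoidal AUC_0→6.25:
  [0→1.5]: (22.75+13.25)/2 × 1.5 = 27.0
  [1.5→3]: (13.25+7.72)/2 × 1.5 = 15.7275
  [3→3.5]: (7.72+6.44)/2 × 0.5 = 3.54
  [3.5→3.75]: (6.44+5.89)/2 × 0.25 = 1.54125
  [3.75→5.75]: (5.89+2.87)/2 × 2 = 8.76
  [5.75→6.25]: (2.87+2.39)/2 × 0.5 = 1.315
  Sum = 57.88375 mcg/mL·hr

AUC = 57.88 mcg/mL·hr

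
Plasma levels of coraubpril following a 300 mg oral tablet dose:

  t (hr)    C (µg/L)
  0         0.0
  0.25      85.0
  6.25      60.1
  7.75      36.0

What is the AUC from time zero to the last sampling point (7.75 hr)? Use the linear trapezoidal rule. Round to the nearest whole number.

AUC = 518 µg/L·hr

Trapezoidal AUC_0→7.75:
  [0→0.25]: (0.0+85.0)/2 × 0.25 = 10.625
  [0.25→6.25]: (85.0+60.1)/2 × 6 = 435.3
  [6.25→7.75]: (60.1+36.0)/2 × 1.5 = 72.075
  Sum = 518.0 µg/L·hr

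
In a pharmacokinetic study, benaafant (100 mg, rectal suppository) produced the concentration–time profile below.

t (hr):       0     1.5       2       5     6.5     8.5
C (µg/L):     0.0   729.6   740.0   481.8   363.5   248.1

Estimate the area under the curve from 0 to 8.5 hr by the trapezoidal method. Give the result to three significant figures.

Trapezoidal AUC_0→8.5:
  [0→1.5]: (0.0+729.6)/2 × 1.5 = 547.2
  [1.5→2]: (729.6+740.0)/2 × 0.5 = 367.4
  [2→5]: (740.0+481.8)/2 × 3 = 1832.7
  [5→6.5]: (481.8+363.5)/2 × 1.5 = 633.975
  [6.5→8.5]: (363.5+248.1)/2 × 2 = 611.6
  Sum = 3992.875 µg/L·hr

AUC = 3990 µg/L·hr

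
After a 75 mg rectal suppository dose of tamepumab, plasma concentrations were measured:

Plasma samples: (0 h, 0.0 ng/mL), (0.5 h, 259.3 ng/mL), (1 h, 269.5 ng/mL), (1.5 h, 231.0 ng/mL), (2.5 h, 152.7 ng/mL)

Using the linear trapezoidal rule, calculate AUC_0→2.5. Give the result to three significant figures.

AUC = 514 ng/mL·h

Trapezoidal AUC_0→2.5:
  [0→0.5]: (0.0+259.3)/2 × 0.5 = 64.825
  [0.5→1]: (259.3+269.5)/2 × 0.5 = 132.2
  [1→1.5]: (269.5+231.0)/2 × 0.5 = 125.125
  [1.5→2.5]: (231.0+152.7)/2 × 1 = 191.85
  Sum = 514.0 ng/mL·h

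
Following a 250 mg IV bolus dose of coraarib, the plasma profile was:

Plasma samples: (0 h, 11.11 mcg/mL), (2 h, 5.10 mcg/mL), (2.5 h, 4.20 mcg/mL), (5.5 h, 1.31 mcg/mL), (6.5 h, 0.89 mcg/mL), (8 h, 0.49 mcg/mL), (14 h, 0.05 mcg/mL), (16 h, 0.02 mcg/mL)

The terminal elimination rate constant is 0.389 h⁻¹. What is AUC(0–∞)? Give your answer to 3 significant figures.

Trapezoidal AUC_0→16:
  [0→2]: (11.11+5.10)/2 × 2 = 16.21
  [2→2.5]: (5.10+4.20)/2 × 0.5 = 2.325
  [2.5→5.5]: (4.20+1.31)/2 × 3 = 8.265
  [5.5→6.5]: (1.31+0.89)/2 × 1 = 1.1
  [6.5→8]: (0.89+0.49)/2 × 1.5 = 1.035
  [8→14]: (0.49+0.05)/2 × 6 = 1.62
  [14→16]: (0.05+0.02)/2 × 2 = 0.07
  Sum = 30.625 mcg/mL·h
Extrapolated tail: C_last / k_e = 0.02 / 0.389 = 0.051
AUC_0→∞ = 30.625 + 0.051 = 30.676 mcg/mL·h

AUC = 30.7 mcg/mL·h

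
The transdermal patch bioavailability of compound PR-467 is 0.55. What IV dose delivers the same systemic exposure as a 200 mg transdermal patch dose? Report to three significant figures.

Systemic exposure from an extravascular dose = F × D_ev, so the equivalent IV dose is F × D_ev.
D_iv = F × D_ev = 0.55 × 200 = 110 mg

D_iv = 110 mg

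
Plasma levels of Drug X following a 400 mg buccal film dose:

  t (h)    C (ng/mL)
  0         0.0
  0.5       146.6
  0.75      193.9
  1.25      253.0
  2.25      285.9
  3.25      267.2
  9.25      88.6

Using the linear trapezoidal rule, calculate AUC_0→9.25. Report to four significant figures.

Trapezoidal AUC_0→9.25:
  [0→0.5]: (0.0+146.6)/2 × 0.5 = 36.65
  [0.5→0.75]: (146.6+193.9)/2 × 0.25 = 42.5625
  [0.75→1.25]: (193.9+253.0)/2 × 0.5 = 111.725
  [1.25→2.25]: (253.0+285.9)/2 × 1 = 269.45
  [2.25→3.25]: (285.9+267.2)/2 × 1 = 276.55
  [3.25→9.25]: (267.2+88.6)/2 × 6 = 1067.4
  Sum = 1804.3375 ng/mL·h

AUC = 1804 ng/mL·h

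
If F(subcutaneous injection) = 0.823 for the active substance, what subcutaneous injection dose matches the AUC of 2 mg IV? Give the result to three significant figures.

D_subcutaneous = 2.43 mg

For equal systemic exposure: F × D_ev = D_iv
D_ev = D_iv / F = 2 / 0.823 = 2.43013 mg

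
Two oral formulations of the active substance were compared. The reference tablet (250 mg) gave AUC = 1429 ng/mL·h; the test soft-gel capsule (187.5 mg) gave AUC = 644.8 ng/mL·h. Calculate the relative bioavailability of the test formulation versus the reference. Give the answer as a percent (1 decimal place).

F_rel = 60.2%

F_rel = (AUC_test/D_test) / (AUC_ref/D_ref)
      = (644.8/187.5) / (1429/250)
      = 3.43893 / 5.716 = 0.6016 = 60.16%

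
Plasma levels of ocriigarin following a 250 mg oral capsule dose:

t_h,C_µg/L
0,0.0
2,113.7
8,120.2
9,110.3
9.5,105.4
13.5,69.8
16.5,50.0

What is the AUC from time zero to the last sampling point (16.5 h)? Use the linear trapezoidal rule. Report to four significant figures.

AUC = 1515 µg/L·h

Trapezoidal AUC_0→16.5:
  [0→2]: (0.0+113.7)/2 × 2 = 113.7
  [2→8]: (113.7+120.2)/2 × 6 = 701.7
  [8→9]: (120.2+110.3)/2 × 1 = 115.25
  [9→9.5]: (110.3+105.4)/2 × 0.5 = 53.925
  [9.5→13.5]: (105.4+69.8)/2 × 4 = 350.4
  [13.5→16.5]: (69.8+50.0)/2 × 3 = 179.7
  Sum = 1514.675 µg/L·h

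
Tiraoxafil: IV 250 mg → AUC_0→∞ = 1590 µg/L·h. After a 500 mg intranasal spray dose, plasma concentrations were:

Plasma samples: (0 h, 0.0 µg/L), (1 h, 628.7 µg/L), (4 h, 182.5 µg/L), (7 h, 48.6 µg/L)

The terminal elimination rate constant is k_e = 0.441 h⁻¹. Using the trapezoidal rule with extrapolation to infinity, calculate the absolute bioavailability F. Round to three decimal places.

Trapezoidal AUC_0→7 (intranasal spray):
  [0→1]: (0.0+628.7)/2 × 1 = 314.35
  [1→4]: (628.7+182.5)/2 × 3 = 1216.8
  [4→7]: (182.5+48.6)/2 × 3 = 346.65
  Sum = 1877.8 µg/L·h
Tail: C_last/k_e = 48.6/0.441 = 110.204
AUC_0→∞ (intranasal spray) = 1877.8 + 110.204 = 1988.004 µg/L·h
F = (AUC_ev/D_ev)/(AUC_iv/D_iv) = (1988.004/500)/(1590/250) = 3.976008/6.36 = 0.6252

F = 0.625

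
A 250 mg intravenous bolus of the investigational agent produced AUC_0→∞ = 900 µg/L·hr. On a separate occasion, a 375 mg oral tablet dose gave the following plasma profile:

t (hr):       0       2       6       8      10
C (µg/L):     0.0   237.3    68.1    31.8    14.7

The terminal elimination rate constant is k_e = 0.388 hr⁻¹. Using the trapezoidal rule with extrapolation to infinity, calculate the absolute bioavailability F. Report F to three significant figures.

Trapezoidal AUC_0→10 (oral tablet):
  [0→2]: (0.0+237.3)/2 × 2 = 237.3
  [2→6]: (237.3+68.1)/2 × 4 = 610.8
  [6→8]: (68.1+31.8)/2 × 2 = 99.9
  [8→10]: (31.8+14.7)/2 × 2 = 46.5
  Sum = 994.5 µg/L·hr
Tail: C_last/k_e = 14.7/0.388 = 37.887
AUC_0→∞ (oral tablet) = 994.5 + 37.887 = 1032.387 µg/L·hr
F = (AUC_ev/D_ev)/(AUC_iv/D_iv) = (1032.387/375)/(900/250) = 2.753032/3.6 = 0.7647

F = 0.765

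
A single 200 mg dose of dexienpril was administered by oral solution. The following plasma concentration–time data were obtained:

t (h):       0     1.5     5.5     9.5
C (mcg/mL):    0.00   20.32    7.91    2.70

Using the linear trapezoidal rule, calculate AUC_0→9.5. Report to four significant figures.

Trapezoidal AUC_0→9.5:
  [0→1.5]: (0.00+20.32)/2 × 1.5 = 15.24
  [1.5→5.5]: (20.32+7.91)/2 × 4 = 56.46
  [5.5→9.5]: (7.91+2.70)/2 × 4 = 21.22
  Sum = 92.92 mcg/mL·h

AUC = 92.92 mcg/mL·h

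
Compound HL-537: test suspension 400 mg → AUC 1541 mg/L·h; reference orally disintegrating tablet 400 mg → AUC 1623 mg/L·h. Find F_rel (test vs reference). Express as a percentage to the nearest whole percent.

F_rel = (AUC_test/D_test) / (AUC_ref/D_ref)
      = (1541/400) / (1623/400)
      = 3.8525 / 4.0575 = 0.9495 = 94.95%

F_rel = 95%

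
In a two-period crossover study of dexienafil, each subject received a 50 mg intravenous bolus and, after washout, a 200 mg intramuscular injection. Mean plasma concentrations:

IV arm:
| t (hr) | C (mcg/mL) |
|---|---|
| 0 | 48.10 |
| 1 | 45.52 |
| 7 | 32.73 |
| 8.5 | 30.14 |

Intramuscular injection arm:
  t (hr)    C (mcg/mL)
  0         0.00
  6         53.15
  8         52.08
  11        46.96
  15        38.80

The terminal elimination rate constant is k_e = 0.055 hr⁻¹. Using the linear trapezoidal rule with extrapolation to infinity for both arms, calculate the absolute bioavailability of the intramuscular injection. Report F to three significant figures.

Trapezoidal AUC_0→8.5 (IV):
  [0→1]: (48.10+45.52)/2 × 1 = 46.81
  [1→7]: (45.52+32.73)/2 × 6 = 234.75
  [7→8.5]: (32.73+30.14)/2 × 1.5 = 47.1525
  Sum = 328.7125 mcg/mL·hr
IV tail: 30.14/0.055 = 548.000; AUC_iv,0→∞ = 328.7125 + 548.000 = 876.7125 mcg/mL·hr
Trapezoidal AUC_0→15 (intramuscular injection):
  [0→6]: (0.00+53.15)/2 × 6 = 159.45
  [6→8]: (53.15+52.08)/2 × 2 = 105.23
  [8→11]: (52.08+46.96)/2 × 3 = 148.56
  [11→15]: (46.96+38.80)/2 × 4 = 171.52
  Sum = 584.76 mcg/mL·hr
intramuscular injection tail: 38.80/0.055 = 705.455; AUC_ev,0→∞ = 584.76 + 705.455 = 1290.215 mcg/mL·hr
F = (AUC_ev/D_ev)/(AUC_iv/D_iv) = (1290.215/200)/(876.7125/50) = 6.451075/17.53425 = 0.3679

F = 0.368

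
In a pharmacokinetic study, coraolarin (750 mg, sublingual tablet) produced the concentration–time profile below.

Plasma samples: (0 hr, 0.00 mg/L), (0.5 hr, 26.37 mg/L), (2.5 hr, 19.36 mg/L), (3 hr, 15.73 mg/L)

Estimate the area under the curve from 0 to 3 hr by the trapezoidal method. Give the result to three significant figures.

Trapezoidal AUC_0→3:
  [0→0.5]: (0.00+26.37)/2 × 0.5 = 6.5925
  [0.5→2.5]: (26.37+19.36)/2 × 2 = 45.73
  [2.5→3]: (19.36+15.73)/2 × 0.5 = 8.7725
  Sum = 61.095 mg/L·hr

AUC = 61.1 mg/L·hr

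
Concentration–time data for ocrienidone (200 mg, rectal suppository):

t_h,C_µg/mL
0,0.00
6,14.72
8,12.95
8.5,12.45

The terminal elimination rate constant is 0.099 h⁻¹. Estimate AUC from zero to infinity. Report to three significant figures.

Trapezoidal AUC_0→8.5:
  [0→6]: (0.00+14.72)/2 × 6 = 44.16
  [6→8]: (14.72+12.95)/2 × 2 = 27.67
  [8→8.5]: (12.95+12.45)/2 × 0.5 = 6.35
  Sum = 78.18 µg/mL·h
Extrapolated tail: C_last / k_e = 12.45 / 0.099 = 125.758
AUC_0→∞ = 78.18 + 125.758 = 203.938 µg/mL·h

AUC = 204 µg/mL·h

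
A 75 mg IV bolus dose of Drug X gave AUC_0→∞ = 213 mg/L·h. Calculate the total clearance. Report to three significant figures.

CL = 0.352 L/h

CL = Dose_iv / AUC_0→∞
   = 75 / 213 = 0.352113 L/h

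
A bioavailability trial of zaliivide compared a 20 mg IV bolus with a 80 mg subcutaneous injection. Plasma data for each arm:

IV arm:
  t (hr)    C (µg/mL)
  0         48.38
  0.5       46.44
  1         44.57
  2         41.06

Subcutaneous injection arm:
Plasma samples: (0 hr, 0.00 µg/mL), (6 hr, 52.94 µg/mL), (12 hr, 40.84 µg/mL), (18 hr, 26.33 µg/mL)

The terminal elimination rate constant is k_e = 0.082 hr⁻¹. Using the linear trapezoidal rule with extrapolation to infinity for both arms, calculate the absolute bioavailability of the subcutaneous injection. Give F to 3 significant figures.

F = 0.408

Trapezoidal AUC_0→2 (IV):
  [0→0.5]: (48.38+46.44)/2 × 0.5 = 23.705
  [0.5→1]: (46.44+44.57)/2 × 0.5 = 22.7525
  [1→2]: (44.57+41.06)/2 × 1 = 42.815
  Sum = 89.2725 µg/mL·hr
IV tail: 41.06/0.082 = 500.732; AUC_iv,0→∞ = 89.2725 + 500.732 = 590.0045 µg/mL·hr
Trapezoidal AUC_0→18 (subcutaneous injection):
  [0→6]: (0.00+52.94)/2 × 6 = 158.82
  [6→12]: (52.94+40.84)/2 × 6 = 281.34
  [12→18]: (40.84+26.33)/2 × 6 = 201.51
  Sum = 641.67 µg/mL·hr
subcutaneous injection tail: 26.33/0.082 = 321.098; AUC_ev,0→∞ = 641.67 + 321.098 = 962.768 µg/mL·hr
F = (AUC_ev/D_ev)/(AUC_iv/D_iv) = (962.768/80)/(590.0045/20) = 12.0346/29.500225 = 0.4079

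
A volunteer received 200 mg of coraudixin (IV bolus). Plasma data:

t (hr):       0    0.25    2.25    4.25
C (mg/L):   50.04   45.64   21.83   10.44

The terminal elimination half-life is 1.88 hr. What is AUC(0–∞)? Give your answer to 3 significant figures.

AUC = 140 mg/L·hr

Trapezoidal AUC_0→4.25:
  [0→0.25]: (50.04+45.64)/2 × 0.25 = 11.96
  [0.25→2.25]: (45.64+21.83)/2 × 2 = 67.47
  [2.25→4.25]: (21.83+10.44)/2 × 2 = 32.27
  Sum = 111.7 mg/L·hr
k_e = ln2 / t½ = 0.693147 / 1.88 = 0.3687 hr^-1
Extrapolated tail: C_last / k_e = 10.44 / 0.3687 = 28.316
AUC_0→∞ = 111.7 + 28.316 = 140.016 mg/L·hr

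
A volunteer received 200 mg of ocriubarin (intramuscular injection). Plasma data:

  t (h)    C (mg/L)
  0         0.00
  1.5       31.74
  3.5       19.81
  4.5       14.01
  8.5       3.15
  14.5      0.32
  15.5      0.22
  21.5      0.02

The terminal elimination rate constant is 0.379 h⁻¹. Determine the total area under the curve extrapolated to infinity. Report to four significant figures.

AUC = 138.0 mg/L·h

Trapezoidal AUC_0→21.5:
  [0→1.5]: (0.00+31.74)/2 × 1.5 = 23.805
  [1.5→3.5]: (31.74+19.81)/2 × 2 = 51.55
  [3.5→4.5]: (19.81+14.01)/2 × 1 = 16.91
  [4.5→8.5]: (14.01+3.15)/2 × 4 = 34.32
  [8.5→14.5]: (3.15+0.32)/2 × 6 = 10.41
  [14.5→15.5]: (0.32+0.22)/2 × 1 = 0.27
  [15.5→21.5]: (0.22+0.02)/2 × 6 = 0.72
  Sum = 137.985 mg/L·h
Extrapolated tail: C_last / k_e = 0.02 / 0.379 = 0.053
AUC_0→∞ = 137.985 + 0.053 = 138.038 mg/L·h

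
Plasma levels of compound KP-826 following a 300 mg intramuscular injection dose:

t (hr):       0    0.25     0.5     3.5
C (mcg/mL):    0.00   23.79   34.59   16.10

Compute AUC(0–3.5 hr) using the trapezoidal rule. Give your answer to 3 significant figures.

Trapezoidal AUC_0→3.5:
  [0→0.25]: (0.00+23.79)/2 × 0.25 = 2.97375
  [0.25→0.5]: (23.79+34.59)/2 × 0.25 = 7.2975
  [0.5→3.5]: (34.59+16.10)/2 × 3 = 76.035
  Sum = 86.30625 mcg/mL·hr

AUC = 86.3 mcg/mL·hr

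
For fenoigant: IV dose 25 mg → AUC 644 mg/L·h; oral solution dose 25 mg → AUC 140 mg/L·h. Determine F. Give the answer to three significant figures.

F = (AUC_ev / D_ev) / (AUC_iv / D_iv)
  = (140/25) / (644/25)
  = 5.6 / 25.76 = 0.2174

F = 0.217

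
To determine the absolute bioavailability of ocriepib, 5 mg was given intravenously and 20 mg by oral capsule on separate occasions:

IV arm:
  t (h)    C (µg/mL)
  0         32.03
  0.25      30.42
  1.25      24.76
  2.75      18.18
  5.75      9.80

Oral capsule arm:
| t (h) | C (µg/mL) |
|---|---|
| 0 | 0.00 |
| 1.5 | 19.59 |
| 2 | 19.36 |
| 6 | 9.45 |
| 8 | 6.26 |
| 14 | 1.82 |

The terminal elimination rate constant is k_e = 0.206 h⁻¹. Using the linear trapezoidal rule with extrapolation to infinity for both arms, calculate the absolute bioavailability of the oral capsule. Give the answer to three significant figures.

F = 0.208

Trapezoidal AUC_0→5.75 (IV):
  [0→0.25]: (32.03+30.42)/2 × 0.25 = 7.80625
  [0.25→1.25]: (30.42+24.76)/2 × 1 = 27.59
  [1.25→2.75]: (24.76+18.18)/2 × 1.5 = 32.205
  [2.75→5.75]: (18.18+9.80)/2 × 3 = 41.97
  Sum = 109.57125 µg/mL·h
IV tail: 9.80/0.206 = 47.573; AUC_iv,0→∞ = 109.57125 + 47.573 = 157.14425 µg/mL·h
Trapezoidal AUC_0→14 (oral capsule):
  [0→1.5]: (0.00+19.59)/2 × 1.5 = 14.6925
  [1.5→2]: (19.59+19.36)/2 × 0.5 = 9.7375
  [2→6]: (19.36+9.45)/2 × 4 = 57.62
  [6→8]: (9.45+6.26)/2 × 2 = 15.71
  [8→14]: (6.26+1.82)/2 × 6 = 24.24
  Sum = 122.0 µg/mL·h
oral capsule tail: 1.82/0.206 = 8.835; AUC_ev,0→∞ = 122.0 + 8.835 = 130.835 µg/mL·h
F = (AUC_ev/D_ev)/(AUC_iv/D_iv) = (130.835/20)/(157.14425/5) = 6.54175/31.42885 = 0.2081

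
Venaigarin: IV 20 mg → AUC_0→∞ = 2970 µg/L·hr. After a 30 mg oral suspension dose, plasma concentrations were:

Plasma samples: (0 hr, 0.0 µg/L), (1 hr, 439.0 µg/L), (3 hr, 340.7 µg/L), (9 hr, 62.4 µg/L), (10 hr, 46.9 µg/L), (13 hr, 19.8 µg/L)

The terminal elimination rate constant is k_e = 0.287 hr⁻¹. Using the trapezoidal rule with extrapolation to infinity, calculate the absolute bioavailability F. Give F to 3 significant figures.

Trapezoidal AUC_0→13 (oral suspension):
  [0→1]: (0.0+439.0)/2 × 1 = 219.5
  [1→3]: (439.0+340.7)/2 × 2 = 779.7
  [3→9]: (340.7+62.4)/2 × 6 = 1209.3
  [9→10]: (62.4+46.9)/2 × 1 = 54.65
  [10→13]: (46.9+19.8)/2 × 3 = 100.05
  Sum = 2363.2 µg/L·hr
Tail: C_last/k_e = 19.8/0.287 = 68.990
AUC_0→∞ (oral suspension) = 2363.2 + 68.990 = 2432.19 µg/L·hr
F = (AUC_ev/D_ev)/(AUC_iv/D_iv) = (2432.19/30)/(2970/20) = 81.073/148.5 = 0.5459

F = 0.546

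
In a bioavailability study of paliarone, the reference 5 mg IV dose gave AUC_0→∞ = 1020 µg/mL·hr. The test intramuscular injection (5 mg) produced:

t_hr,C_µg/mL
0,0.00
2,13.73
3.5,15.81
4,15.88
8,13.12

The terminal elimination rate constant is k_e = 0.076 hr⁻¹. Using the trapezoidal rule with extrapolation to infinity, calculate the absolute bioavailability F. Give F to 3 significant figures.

Trapezoidal AUC_0→8 (intramuscular injection):
  [0→2]: (0.00+13.73)/2 × 2 = 13.73
  [2→3.5]: (13.73+15.81)/2 × 1.5 = 22.155
  [3.5→4]: (15.81+15.88)/2 × 0.5 = 7.9225
  [4→8]: (15.88+13.12)/2 × 4 = 58.0
  Sum = 101.8075 µg/mL·hr
Tail: C_last/k_e = 13.12/0.076 = 172.632
AUC_0→∞ (intramuscular injection) = 101.8075 + 172.632 = 274.4395 µg/mL·hr
F = (AUC_ev/D_ev)/(AUC_iv/D_iv) = (274.4395/5)/(1020/5) = 54.8879/204 = 0.2691

F = 0.269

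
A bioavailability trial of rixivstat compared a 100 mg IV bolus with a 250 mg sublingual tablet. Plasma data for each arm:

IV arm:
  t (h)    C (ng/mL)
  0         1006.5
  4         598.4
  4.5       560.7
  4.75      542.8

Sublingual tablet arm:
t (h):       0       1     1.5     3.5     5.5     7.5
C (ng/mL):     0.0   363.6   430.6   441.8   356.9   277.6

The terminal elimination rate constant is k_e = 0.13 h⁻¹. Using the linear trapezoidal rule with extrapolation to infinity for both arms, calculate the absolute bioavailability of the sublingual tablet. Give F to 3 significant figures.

F = 0.247

Trapezoidal AUC_0→4.75 (IV):
  [0→4]: (1006.5+598.4)/2 × 4 = 3209.8
  [4→4.5]: (598.4+560.7)/2 × 0.5 = 289.775
  [4.5→4.75]: (560.7+542.8)/2 × 0.25 = 137.9375
  Sum = 3637.5125 ng/mL·h
IV tail: 542.8/0.13 = 4175.385; AUC_iv,0→∞ = 3637.5125 + 4175.385 = 7812.8975 ng/mL·h
Trapezoidal AUC_0→7.5 (sublingual tablet):
  [0→1]: (0.0+363.6)/2 × 1 = 181.8
  [1→1.5]: (363.6+430.6)/2 × 0.5 = 198.55
  [1.5→3.5]: (430.6+441.8)/2 × 2 = 872.4
  [3.5→5.5]: (441.8+356.9)/2 × 2 = 798.7
  [5.5→7.5]: (356.9+277.6)/2 × 2 = 634.5
  Sum = 2685.95 ng/mL·h
sublingual tablet tail: 277.6/0.13 = 2135.385; AUC_ev,0→∞ = 2685.95 + 2135.385 = 4821.335 ng/mL·h
F = (AUC_ev/D_ev)/(AUC_iv/D_iv) = (4821.335/250)/(7812.8975/100) = 19.28534/78.128975 = 0.2468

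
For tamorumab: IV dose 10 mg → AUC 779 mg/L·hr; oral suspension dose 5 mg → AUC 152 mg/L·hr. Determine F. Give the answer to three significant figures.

F = (AUC_ev / D_ev) / (AUC_iv / D_iv)
  = (152/5) / (779/10)
  = 30.4 / 77.9 = 0.3902

F = 0.390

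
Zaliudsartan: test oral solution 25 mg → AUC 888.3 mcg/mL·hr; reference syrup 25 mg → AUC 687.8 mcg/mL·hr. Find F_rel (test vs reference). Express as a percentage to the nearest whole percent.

F_rel = (AUC_test/D_test) / (AUC_ref/D_ref)
      = (888.3/25) / (687.8/25)
      = 35.532 / 27.512 = 1.2915 = 129.15%

F_rel = 129%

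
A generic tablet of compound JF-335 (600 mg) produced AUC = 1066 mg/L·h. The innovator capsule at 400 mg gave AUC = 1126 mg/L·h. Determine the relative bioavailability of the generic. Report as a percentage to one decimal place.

F_rel = (AUC_test/D_test) / (AUC_ref/D_ref)
      = (1066/600) / (1126/400)
      = 1.77667 / 2.815 = 0.6311 = 63.11%

F_rel = 63.1%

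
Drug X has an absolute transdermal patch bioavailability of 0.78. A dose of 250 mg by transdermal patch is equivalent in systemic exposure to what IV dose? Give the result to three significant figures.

Systemic exposure from an extravascular dose = F × D_ev, so the equivalent IV dose is F × D_ev.
D_iv = F × D_ev = 0.78 × 250 = 195 mg

D_iv = 195 mg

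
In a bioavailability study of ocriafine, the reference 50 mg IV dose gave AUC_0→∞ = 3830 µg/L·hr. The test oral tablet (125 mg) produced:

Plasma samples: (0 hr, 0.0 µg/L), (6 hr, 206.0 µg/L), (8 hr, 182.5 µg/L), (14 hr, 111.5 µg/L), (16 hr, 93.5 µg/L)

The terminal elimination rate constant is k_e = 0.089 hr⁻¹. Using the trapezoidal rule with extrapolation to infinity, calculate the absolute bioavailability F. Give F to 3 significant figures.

F = 0.328

Trapezoidal AUC_0→16 (oral tablet):
  [0→6]: (0.0+206.0)/2 × 6 = 618.0
  [6→8]: (206.0+182.5)/2 × 2 = 388.5
  [8→14]: (182.5+111.5)/2 × 6 = 882.0
  [14→16]: (111.5+93.5)/2 × 2 = 205.0
  Sum = 2093.5 µg/L·hr
Tail: C_last/k_e = 93.5/0.089 = 1050.562
AUC_0→∞ (oral tablet) = 2093.5 + 1050.562 = 3144.062 µg/L·hr
F = (AUC_ev/D_ev)/(AUC_iv/D_iv) = (3144.062/125)/(3830/50) = 25.152496/76.6 = 0.3284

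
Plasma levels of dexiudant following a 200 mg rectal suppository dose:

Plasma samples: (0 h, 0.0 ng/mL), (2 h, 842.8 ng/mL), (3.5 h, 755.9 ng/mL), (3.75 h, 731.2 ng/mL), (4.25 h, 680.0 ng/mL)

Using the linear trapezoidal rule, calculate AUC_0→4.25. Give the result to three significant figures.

Trapezoidal AUC_0→4.25:
  [0→2]: (0.0+842.8)/2 × 2 = 842.8
  [2→3.5]: (842.8+755.9)/2 × 1.5 = 1199.025
  [3.5→3.75]: (755.9+731.2)/2 × 0.25 = 185.8875
  [3.75→4.25]: (731.2+680.0)/2 × 0.5 = 352.8
  Sum = 2580.5125 ng/mL·h

AUC = 2580 ng/mL·h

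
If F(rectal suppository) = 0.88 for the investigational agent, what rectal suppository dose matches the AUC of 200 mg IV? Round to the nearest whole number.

For equal systemic exposure: F × D_ev = D_iv
D_ev = D_iv / F = 200 / 0.88 = 227.273 mg

D_rectal = 227 mg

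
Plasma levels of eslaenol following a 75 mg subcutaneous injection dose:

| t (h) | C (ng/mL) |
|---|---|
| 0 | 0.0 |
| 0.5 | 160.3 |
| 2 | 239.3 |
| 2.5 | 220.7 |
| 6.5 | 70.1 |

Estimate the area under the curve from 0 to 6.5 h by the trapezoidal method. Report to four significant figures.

AUC = 1036 ng/mL·h

Trapezoidal AUC_0→6.5:
  [0→0.5]: (0.0+160.3)/2 × 0.5 = 40.075
  [0.5→2]: (160.3+239.3)/2 × 1.5 = 299.7
  [2→2.5]: (239.3+220.7)/2 × 0.5 = 115.0
  [2.5→6.5]: (220.7+70.1)/2 × 4 = 581.6
  Sum = 1036.375 ng/mL·h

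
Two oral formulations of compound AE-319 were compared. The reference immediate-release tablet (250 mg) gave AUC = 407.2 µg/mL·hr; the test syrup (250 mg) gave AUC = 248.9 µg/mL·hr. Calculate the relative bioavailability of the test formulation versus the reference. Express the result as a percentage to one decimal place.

F_rel = (AUC_test/D_test) / (AUC_ref/D_ref)
      = (248.9/250) / (407.2/250)
      = 0.9956 / 1.6288 = 0.6112 = 61.12%

F_rel = 61.1%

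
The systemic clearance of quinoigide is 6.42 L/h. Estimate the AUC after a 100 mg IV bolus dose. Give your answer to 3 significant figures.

AUC_0→∞ = Dose_iv / CL
        = 100 / 6.42 = 15.5763 mg/L·h

AUC = 15.6 mg/L·h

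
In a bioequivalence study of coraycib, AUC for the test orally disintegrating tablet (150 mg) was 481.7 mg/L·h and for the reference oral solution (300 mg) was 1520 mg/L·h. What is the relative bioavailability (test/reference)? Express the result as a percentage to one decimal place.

F_rel = (AUC_test/D_test) / (AUC_ref/D_ref)
      = (481.7/150) / (1520/300)
      = 3.21133 / 5.06667 = 0.6338 = 63.38%

F_rel = 63.4%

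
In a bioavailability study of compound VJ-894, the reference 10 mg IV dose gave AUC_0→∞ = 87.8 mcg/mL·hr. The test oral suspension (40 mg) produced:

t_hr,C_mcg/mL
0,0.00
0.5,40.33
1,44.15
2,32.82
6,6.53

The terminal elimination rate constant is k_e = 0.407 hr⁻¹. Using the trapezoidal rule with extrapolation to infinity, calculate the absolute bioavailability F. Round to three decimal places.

Trapezoidal AUC_0→6 (oral suspension):
  [0→0.5]: (0.00+40.33)/2 × 0.5 = 10.0825
  [0.5→1]: (40.33+44.15)/2 × 0.5 = 21.12
  [1→2]: (44.15+32.82)/2 × 1 = 38.485
  [2→6]: (32.82+6.53)/2 × 4 = 78.7
  Sum = 148.3875 mcg/mL·hr
Tail: C_last/k_e = 6.53/0.407 = 16.044
AUC_0→∞ (oral suspension) = 148.3875 + 16.044 = 164.4315 mcg/mL·hr
F = (AUC_ev/D_ev)/(AUC_iv/D_iv) = (164.4315/40)/(87.8/10) = 4.1107875/8.78 = 0.4682

F = 0.468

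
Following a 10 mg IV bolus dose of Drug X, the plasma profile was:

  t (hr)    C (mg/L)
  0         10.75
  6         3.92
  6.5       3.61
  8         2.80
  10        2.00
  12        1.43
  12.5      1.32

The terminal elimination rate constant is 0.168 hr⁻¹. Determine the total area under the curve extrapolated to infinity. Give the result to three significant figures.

AUC = 67.5 mg/L·hr

Trapezoidal AUC_0→12.5:
  [0→6]: (10.75+3.92)/2 × 6 = 44.01
  [6→6.5]: (3.92+3.61)/2 × 0.5 = 1.8825
  [6.5→8]: (3.61+2.80)/2 × 1.5 = 4.8075
  [8→10]: (2.80+2.00)/2 × 2 = 4.8
  [10→12]: (2.00+1.43)/2 × 2 = 3.43
  [12→12.5]: (1.43+1.32)/2 × 0.5 = 0.6875
  Sum = 59.6175 mg/L·hr
Extrapolated tail: C_last / k_e = 1.32 / 0.168 = 7.857
AUC_0→∞ = 59.6175 + 7.857 = 67.4745 mg/L·hr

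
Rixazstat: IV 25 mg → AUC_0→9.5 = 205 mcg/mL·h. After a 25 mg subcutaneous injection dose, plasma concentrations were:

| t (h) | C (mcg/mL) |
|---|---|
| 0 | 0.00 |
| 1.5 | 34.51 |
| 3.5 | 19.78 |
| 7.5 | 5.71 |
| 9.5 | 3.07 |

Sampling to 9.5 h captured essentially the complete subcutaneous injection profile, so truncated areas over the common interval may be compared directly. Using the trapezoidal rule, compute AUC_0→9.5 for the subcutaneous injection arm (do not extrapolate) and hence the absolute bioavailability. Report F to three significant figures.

F = 0.683

Trapezoidal AUC_0→9.5 (subcutaneous injection):
  [0→1.5]: (0.00+34.51)/2 × 1.5 = 25.8825
  [1.5→3.5]: (34.51+19.78)/2 × 2 = 54.29
  [3.5→7.5]: (19.78+5.71)/2 × 4 = 50.98
  [7.5→9.5]: (5.71+3.07)/2 × 2 = 8.78
  Sum = 139.9325 mcg/mL·h
F = (AUC_ev/D_ev)/(AUC_iv/D_iv) = (139.9325/25)/(205/25) = 5.5973/8.2 = 0.6826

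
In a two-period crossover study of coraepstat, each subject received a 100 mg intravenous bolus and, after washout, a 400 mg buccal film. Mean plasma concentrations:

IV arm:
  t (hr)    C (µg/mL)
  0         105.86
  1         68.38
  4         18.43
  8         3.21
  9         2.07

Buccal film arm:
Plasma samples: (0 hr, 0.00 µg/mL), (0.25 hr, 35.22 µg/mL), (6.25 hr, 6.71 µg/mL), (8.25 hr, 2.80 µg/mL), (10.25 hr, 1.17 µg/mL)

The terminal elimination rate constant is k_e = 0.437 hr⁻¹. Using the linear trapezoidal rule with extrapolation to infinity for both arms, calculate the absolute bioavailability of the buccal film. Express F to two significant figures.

F = 0.14

Trapezoidal AUC_0→9 (IV):
  [0→1]: (105.86+68.38)/2 × 1 = 87.12
  [1→4]: (68.38+18.43)/2 × 3 = 130.215
  [4→8]: (18.43+3.21)/2 × 4 = 43.28
  [8→9]: (3.21+2.07)/2 × 1 = 2.64
  Sum = 263.255 µg/mL·hr
IV tail: 2.07/0.437 = 4.737; AUC_iv,0→∞ = 263.255 + 4.737 = 267.992 µg/mL·hr
Trapezoidal AUC_0→10.25 (buccal film):
  [0→0.25]: (0.00+35.22)/2 × 0.25 = 4.4025
  [0.25→6.25]: (35.22+6.71)/2 × 6 = 125.79
  [6.25→8.25]: (6.71+2.80)/2 × 2 = 9.51
  [8.25→10.25]: (2.80+1.17)/2 × 2 = 3.97
  Sum = 143.6725 µg/mL·hr
buccal film tail: 1.17/0.437 = 2.677; AUC_ev,0→∞ = 143.6725 + 2.677 = 146.3495 µg/mL·hr
F = (AUC_ev/D_ev)/(AUC_iv/D_iv) = (146.3495/400)/(267.992/100) = 0.36587375/2.67992 = 0.1365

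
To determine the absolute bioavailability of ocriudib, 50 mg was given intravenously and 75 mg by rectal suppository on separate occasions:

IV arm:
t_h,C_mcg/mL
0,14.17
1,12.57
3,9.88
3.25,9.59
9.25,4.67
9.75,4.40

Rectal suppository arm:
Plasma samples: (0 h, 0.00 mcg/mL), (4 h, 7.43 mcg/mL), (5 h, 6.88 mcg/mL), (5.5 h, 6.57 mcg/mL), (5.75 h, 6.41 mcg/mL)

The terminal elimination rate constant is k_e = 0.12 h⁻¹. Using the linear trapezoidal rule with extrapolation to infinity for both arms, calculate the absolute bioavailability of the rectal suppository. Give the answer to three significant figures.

F = 0.447

Trapezoidal AUC_0→9.75 (IV):
  [0→1]: (14.17+12.57)/2 × 1 = 13.37
  [1→3]: (12.57+9.88)/2 × 2 = 22.45
  [3→3.25]: (9.88+9.59)/2 × 0.25 = 2.43375
  [3.25→9.25]: (9.59+4.67)/2 × 6 = 42.78
  [9.25→9.75]: (4.67+4.40)/2 × 0.5 = 2.2675
  Sum = 83.30125 mcg/mL·h
IV tail: 4.40/0.12 = 36.667; AUC_iv,0→∞ = 83.30125 + 36.667 = 119.96825 mcg/mL·h
Trapezoidal AUC_0→5.75 (rectal suppository):
  [0→4]: (0.00+7.43)/2 × 4 = 14.86
  [4→5]: (7.43+6.88)/2 × 1 = 7.155
  [5→5.5]: (6.88+6.57)/2 × 0.5 = 3.3625
  [5.5→5.75]: (6.57+6.41)/2 × 0.25 = 1.6225
  Sum = 27.0 mcg/mL·h
rectal suppository tail: 6.41/0.12 = 53.417; AUC_ev,0→∞ = 27.0 + 53.417 = 80.417 mcg/mL·h
F = (AUC_ev/D_ev)/(AUC_iv/D_iv) = (80.417/75)/(119.96825/50) = 1.07223/2.399365 = 0.4469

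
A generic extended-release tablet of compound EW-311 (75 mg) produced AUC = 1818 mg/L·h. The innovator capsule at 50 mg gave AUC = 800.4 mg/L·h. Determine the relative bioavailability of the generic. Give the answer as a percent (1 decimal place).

F_rel = (AUC_test/D_test) / (AUC_ref/D_ref)
      = (1818/75) / (800.4/50)
      = 24.24 / 16.008 = 1.5142 = 151.42%

F_rel = 151.4%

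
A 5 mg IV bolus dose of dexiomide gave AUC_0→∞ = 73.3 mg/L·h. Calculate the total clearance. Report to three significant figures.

CL = 0.0682 L/h

CL = Dose_iv / AUC_0→∞
   = 5 / 73.3 = 0.0682128 L/h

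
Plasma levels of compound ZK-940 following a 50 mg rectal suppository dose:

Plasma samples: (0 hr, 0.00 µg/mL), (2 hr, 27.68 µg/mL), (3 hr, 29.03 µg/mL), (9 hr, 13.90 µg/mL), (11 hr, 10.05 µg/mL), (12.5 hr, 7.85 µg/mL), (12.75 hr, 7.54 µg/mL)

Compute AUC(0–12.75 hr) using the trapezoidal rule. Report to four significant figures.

Trapezoidal AUC_0→12.75:
  [0→2]: (0.00+27.68)/2 × 2 = 27.68
  [2→3]: (27.68+29.03)/2 × 1 = 28.355
  [3→9]: (29.03+13.90)/2 × 6 = 128.79
  [9→11]: (13.90+10.05)/2 × 2 = 23.95
  [11→12.5]: (10.05+7.85)/2 × 1.5 = 13.425
  [12.5→12.75]: (7.85+7.54)/2 × 0.25 = 1.92375
  Sum = 224.12375 µg/mL·hr

AUC = 224.1 µg/mL·hr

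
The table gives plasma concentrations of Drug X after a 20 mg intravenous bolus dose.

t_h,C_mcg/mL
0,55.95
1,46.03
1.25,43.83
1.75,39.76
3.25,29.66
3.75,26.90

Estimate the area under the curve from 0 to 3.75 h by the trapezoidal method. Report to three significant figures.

Trapezoidal AUC_0→3.75:
  [0→1]: (55.95+46.03)/2 × 1 = 50.99
  [1→1.25]: (46.03+43.83)/2 × 0.25 = 11.2325
  [1.25→1.75]: (43.83+39.76)/2 × 0.5 = 20.8975
  [1.75→3.25]: (39.76+29.66)/2 × 1.5 = 52.065
  [3.25→3.75]: (29.66+26.90)/2 × 0.5 = 14.14
  Sum = 149.325 mcg/mL·h

AUC = 149 mcg/mL·h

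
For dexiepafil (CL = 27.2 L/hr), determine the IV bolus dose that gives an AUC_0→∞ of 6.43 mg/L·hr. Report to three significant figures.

Dose = 175 mg

Dose_iv = CL × AUC_0→∞
     = 27.2 × 6.43 = 174.896 mg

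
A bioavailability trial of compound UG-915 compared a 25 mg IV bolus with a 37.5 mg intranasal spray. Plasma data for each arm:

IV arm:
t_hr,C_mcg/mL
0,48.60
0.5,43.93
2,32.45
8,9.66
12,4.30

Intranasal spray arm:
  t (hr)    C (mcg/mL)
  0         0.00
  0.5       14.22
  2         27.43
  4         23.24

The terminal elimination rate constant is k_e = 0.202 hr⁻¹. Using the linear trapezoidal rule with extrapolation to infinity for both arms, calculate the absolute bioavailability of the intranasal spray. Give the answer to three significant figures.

F = 0.522

Trapezoidal AUC_0→12 (IV):
  [0→0.5]: (48.60+43.93)/2 × 0.5 = 23.1325
  [0.5→2]: (43.93+32.45)/2 × 1.5 = 57.285
  [2→8]: (32.45+9.66)/2 × 6 = 126.33
  [8→12]: (9.66+4.30)/2 × 4 = 27.92
  Sum = 234.6675 mcg/mL·hr
IV tail: 4.30/0.202 = 21.287; AUC_iv,0→∞ = 234.6675 + 21.287 = 255.9545 mcg/mL·hr
Trapezoidal AUC_0→4 (intranasal spray):
  [0→0.5]: (0.00+14.22)/2 × 0.5 = 3.555
  [0.5→2]: (14.22+27.43)/2 × 1.5 = 31.2375
  [2→4]: (27.43+23.24)/2 × 2 = 50.67
  Sum = 85.4625 mcg/mL·hr
intranasal spray tail: 23.24/0.202 = 115.050; AUC_ev,0→∞ = 85.4625 + 115.050 = 200.5125 mcg/mL·hr
F = (AUC_ev/D_ev)/(AUC_iv/D_iv) = (200.5125/37.5)/(255.9545/25) = 5.347/10.23818 = 0.5223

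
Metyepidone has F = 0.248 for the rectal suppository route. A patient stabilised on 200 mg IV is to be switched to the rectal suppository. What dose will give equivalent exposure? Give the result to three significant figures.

For equal systemic exposure: F × D_ev = D_iv
D_ev = D_iv / F = 200 / 0.248 = 806.452 mg

D_rectal = 806 mg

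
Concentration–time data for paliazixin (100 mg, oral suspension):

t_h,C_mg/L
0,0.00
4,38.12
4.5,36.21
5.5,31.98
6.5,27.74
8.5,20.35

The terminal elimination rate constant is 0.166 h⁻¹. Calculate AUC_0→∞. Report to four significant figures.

AUC = 329.5 mg/L·h

Trapezoidal AUC_0→8.5:
  [0→4]: (0.00+38.12)/2 × 4 = 76.24
  [4→4.5]: (38.12+36.21)/2 × 0.5 = 18.5825
  [4.5→5.5]: (36.21+31.98)/2 × 1 = 34.095
  [5.5→6.5]: (31.98+27.74)/2 × 1 = 29.86
  [6.5→8.5]: (27.74+20.35)/2 × 2 = 48.09
  Sum = 206.8675 mg/L·h
Extrapolated tail: C_last / k_e = 20.35 / 0.166 = 122.590
AUC_0→∞ = 206.8675 + 122.590 = 329.4575 mg/L·h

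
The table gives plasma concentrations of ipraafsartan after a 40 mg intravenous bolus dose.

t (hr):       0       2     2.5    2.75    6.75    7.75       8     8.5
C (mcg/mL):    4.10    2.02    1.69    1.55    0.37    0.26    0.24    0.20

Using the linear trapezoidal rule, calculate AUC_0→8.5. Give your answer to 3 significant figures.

Trapezoidal AUC_0→8.5:
  [0→2]: (4.10+2.02)/2 × 2 = 6.12
  [2→2.5]: (2.02+1.69)/2 × 0.5 = 0.9275
  [2.5→2.75]: (1.69+1.55)/2 × 0.25 = 0.405
  [2.75→6.75]: (1.55+0.37)/2 × 4 = 3.84
  [6.75→7.75]: (0.37+0.26)/2 × 1 = 0.315
  [7.75→8]: (0.26+0.24)/2 × 0.25 = 0.0625
  [8→8.5]: (0.24+0.20)/2 × 0.5 = 0.11
  Sum = 11.78 mcg/mL·hr

AUC = 11.8 mcg/mL·hr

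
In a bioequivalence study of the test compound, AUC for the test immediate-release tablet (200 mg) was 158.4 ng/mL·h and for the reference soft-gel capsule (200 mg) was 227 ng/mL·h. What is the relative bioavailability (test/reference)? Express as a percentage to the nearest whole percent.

F_rel = (AUC_test/D_test) / (AUC_ref/D_ref)
      = (158.4/200) / (227/200)
      = 0.792 / 1.135 = 0.6978 = 69.78%

F_rel = 70%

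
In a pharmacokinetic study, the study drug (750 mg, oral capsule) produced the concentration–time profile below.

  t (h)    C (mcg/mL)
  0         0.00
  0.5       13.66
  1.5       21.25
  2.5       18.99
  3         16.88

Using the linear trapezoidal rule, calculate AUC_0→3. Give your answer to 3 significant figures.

Trapezoidal AUC_0→3:
  [0→0.5]: (0.00+13.66)/2 × 0.5 = 3.415
  [0.5→1.5]: (13.66+21.25)/2 × 1 = 17.455
  [1.5→2.5]: (21.25+18.99)/2 × 1 = 20.12
  [2.5→3]: (18.99+16.88)/2 × 0.5 = 8.9675
  Sum = 49.9575 mcg/mL·h

AUC = 50.0 mcg/mL·h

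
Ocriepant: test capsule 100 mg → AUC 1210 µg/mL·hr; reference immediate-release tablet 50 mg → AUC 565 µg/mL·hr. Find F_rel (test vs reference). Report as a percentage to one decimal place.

F_rel = (AUC_test/D_test) / (AUC_ref/D_ref)
      = (1210/100) / (565/50)
      = 12.1 / 11.3 = 1.0708 = 107.08%

F_rel = 107.1%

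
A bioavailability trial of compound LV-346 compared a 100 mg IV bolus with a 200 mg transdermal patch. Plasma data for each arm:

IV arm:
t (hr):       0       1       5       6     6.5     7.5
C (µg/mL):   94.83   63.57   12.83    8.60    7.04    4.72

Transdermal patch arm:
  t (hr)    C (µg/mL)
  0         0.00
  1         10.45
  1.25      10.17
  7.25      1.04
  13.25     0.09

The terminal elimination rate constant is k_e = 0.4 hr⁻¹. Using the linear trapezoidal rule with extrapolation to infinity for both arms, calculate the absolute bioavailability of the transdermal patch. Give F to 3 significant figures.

F = 0.0852

Trapezoidal AUC_0→7.5 (IV):
  [0→1]: (94.83+63.57)/2 × 1 = 79.2
  [1→5]: (63.57+12.83)/2 × 4 = 152.8
  [5→6]: (12.83+8.60)/2 × 1 = 10.715
  [6→6.5]: (8.60+7.04)/2 × 0.5 = 3.91
  [6.5→7.5]: (7.04+4.72)/2 × 1 = 5.88
  Sum = 252.505 µg/mL·hr
IV tail: 4.72/0.4 = 11.800; AUC_iv,0→∞ = 252.505 + 11.800 = 264.305 µg/mL·hr
Trapezoidal AUC_0→13.25 (transdermal patch):
  [0→1]: (0.00+10.45)/2 × 1 = 5.225
  [1→1.25]: (10.45+10.17)/2 × 0.25 = 2.5775
  [1.25→7.25]: (10.17+1.04)/2 × 6 = 33.63
  [7.25→13.25]: (1.04+0.09)/2 × 6 = 3.39
  Sum = 44.8225 µg/mL·hr
transdermal patch tail: 0.09/0.4 = 0.225; AUC_ev,0→∞ = 44.8225 + 0.225 = 45.0475 µg/mL·hr
F = (AUC_ev/D_ev)/(AUC_iv/D_iv) = (45.0475/200)/(264.305/100) = 0.2252375/2.64305 = 0.0852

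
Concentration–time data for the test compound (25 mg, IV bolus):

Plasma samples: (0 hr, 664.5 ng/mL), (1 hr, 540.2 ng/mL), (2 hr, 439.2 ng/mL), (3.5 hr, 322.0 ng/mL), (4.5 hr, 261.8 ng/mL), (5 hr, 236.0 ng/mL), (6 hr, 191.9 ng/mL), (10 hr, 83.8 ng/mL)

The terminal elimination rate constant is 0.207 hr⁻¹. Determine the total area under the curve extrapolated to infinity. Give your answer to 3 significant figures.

AUC = 3250 ng/mL·hr

Trapezoidal AUC_0→10:
  [0→1]: (664.5+540.2)/2 × 1 = 602.35
  [1→2]: (540.2+439.2)/2 × 1 = 489.7
  [2→3.5]: (439.2+322.0)/2 × 1.5 = 570.9
  [3.5→4.5]: (322.0+261.8)/2 × 1 = 291.9
  [4.5→5]: (261.8+236.0)/2 × 0.5 = 124.45
  [5→6]: (236.0+191.9)/2 × 1 = 213.95
  [6→10]: (191.9+83.8)/2 × 4 = 551.4
  Sum = 2844.65 ng/mL·hr
Extrapolated tail: C_last / k_e = 83.8 / 0.207 = 404.831
AUC_0→∞ = 2844.65 + 404.831 = 3249.481 ng/mL·hr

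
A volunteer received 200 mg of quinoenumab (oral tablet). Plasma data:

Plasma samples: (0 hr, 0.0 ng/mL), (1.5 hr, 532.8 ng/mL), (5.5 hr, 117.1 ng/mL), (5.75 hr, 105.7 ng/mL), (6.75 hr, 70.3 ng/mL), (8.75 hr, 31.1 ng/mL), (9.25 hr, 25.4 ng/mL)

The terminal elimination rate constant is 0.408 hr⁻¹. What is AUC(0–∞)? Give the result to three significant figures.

Trapezoidal AUC_0→9.25:
  [0→1.5]: (0.0+532.8)/2 × 1.5 = 399.6
  [1.5→5.5]: (532.8+117.1)/2 × 4 = 1299.8
  [5.5→5.75]: (117.1+105.7)/2 × 0.25 = 27.85
  [5.75→6.75]: (105.7+70.3)/2 × 1 = 88.0
  [6.75→8.75]: (70.3+31.1)/2 × 2 = 101.4
  [8.75→9.25]: (31.1+25.4)/2 × 0.5 = 14.125
  Sum = 1930.775 ng/mL·hr
Extrapolated tail: C_last / k_e = 25.4 / 0.408 = 62.255
AUC_0→∞ = 1930.775 + 62.255 = 1993.03 ng/mL·hr

AUC = 1990 ng/mL·hr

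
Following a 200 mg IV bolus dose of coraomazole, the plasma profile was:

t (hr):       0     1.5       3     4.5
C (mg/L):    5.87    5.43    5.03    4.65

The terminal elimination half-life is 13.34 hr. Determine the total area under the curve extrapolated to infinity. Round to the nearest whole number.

AUC = 113 mg/L·hr

Trapezoidal AUC_0→4.5:
  [0→1.5]: (5.87+5.43)/2 × 1.5 = 8.475
  [1.5→3]: (5.43+5.03)/2 × 1.5 = 7.845
  [3→4.5]: (5.03+4.65)/2 × 1.5 = 7.26
  Sum = 23.58 mg/L·hr
k_e = ln2 / t½ = 0.693147 / 13.34 = 0.0520 hr^-1
Extrapolated tail: C_last / k_e = 4.65 / 0.052 = 89.423
AUC_0→∞ = 23.58 + 89.423 = 113.003 mg/L·hr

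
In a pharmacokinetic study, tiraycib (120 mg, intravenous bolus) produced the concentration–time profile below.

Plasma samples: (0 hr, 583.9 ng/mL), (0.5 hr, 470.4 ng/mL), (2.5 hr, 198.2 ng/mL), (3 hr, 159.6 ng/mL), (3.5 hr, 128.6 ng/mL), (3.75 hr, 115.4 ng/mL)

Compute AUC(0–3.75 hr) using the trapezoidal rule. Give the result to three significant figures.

Trapezoidal AUC_0→3.75:
  [0→0.5]: (583.9+470.4)/2 × 0.5 = 263.575
  [0.5→2.5]: (470.4+198.2)/2 × 2 = 668.6
  [2.5→3]: (198.2+159.6)/2 × 0.5 = 89.45
  [3→3.5]: (159.6+128.6)/2 × 0.5 = 72.05
  [3.5→3.75]: (128.6+115.4)/2 × 0.25 = 30.5
  Sum = 1124.175 ng/mL·hr

AUC = 1120 ng/mL·hr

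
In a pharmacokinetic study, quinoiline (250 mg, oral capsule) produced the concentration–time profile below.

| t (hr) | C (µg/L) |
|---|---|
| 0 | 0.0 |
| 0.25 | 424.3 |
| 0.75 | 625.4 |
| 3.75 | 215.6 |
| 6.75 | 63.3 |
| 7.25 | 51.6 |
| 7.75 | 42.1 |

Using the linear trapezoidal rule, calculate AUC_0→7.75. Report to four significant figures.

AUC = 2047 µg/L·hr

Trapezoidal AUC_0→7.75:
  [0→0.25]: (0.0+424.3)/2 × 0.25 = 53.0375
  [0.25→0.75]: (424.3+625.4)/2 × 0.5 = 262.425
  [0.75→3.75]: (625.4+215.6)/2 × 3 = 1261.5
  [3.75→6.75]: (215.6+63.3)/2 × 3 = 418.35
  [6.75→7.25]: (63.3+51.6)/2 × 0.5 = 28.725
  [7.25→7.75]: (51.6+42.1)/2 × 0.5 = 23.425
  Sum = 2047.4625 µg/L·hr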